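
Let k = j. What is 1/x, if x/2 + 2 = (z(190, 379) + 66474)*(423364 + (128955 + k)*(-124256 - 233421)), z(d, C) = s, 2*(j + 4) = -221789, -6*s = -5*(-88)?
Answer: -3/2572881632267158 ≈ -1.1660e-15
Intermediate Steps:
s = -220/3 (s = -(-5)*(-88)/6 = -⅙*440 = -220/3 ≈ -73.333)
j = -221797/2 (j = -4 + (½)*(-221789) = -4 - 221789/2 = -221797/2 ≈ -1.1090e+5)
z(d, C) = -220/3
k = -221797/2 ≈ -1.1090e+5
x = -2572881632267158/3 (x = -4 + 2*((-220/3 + 66474)*(423364 + (128955 - 221797/2)*(-124256 - 233421))) = -4 + 2*(199202*(423364 + (36113/2)*(-357677))/3) = -4 + 2*(199202*(423364 - 12916789501/2)/3) = -4 + 2*((199202/3)*(-12915942773/2)) = -4 + 2*(-1286440816133573/3) = -4 - 2572881632267146/3 = -2572881632267158/3 ≈ -8.5763e+14)
1/x = 1/(-2572881632267158/3) = -3/2572881632267158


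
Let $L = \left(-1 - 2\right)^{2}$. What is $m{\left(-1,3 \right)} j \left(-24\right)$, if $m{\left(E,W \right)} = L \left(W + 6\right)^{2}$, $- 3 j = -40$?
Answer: $-233280$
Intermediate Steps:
$j = \frac{40}{3}$ ($j = \left(- \frac{1}{3}\right) \left(-40\right) = \frac{40}{3} \approx 13.333$)
$L = 9$ ($L = \left(-1 - 2\right)^{2} = \left(-3\right)^{2} = 9$)
$m{\left(E,W \right)} = 9 \left(6 + W\right)^{2}$ ($m{\left(E,W \right)} = 9 \left(W + 6\right)^{2} = 9 \left(6 + W\right)^{2}$)
$m{\left(-1,3 \right)} j \left(-24\right) = 9 \left(6 + 3\right)^{2} \cdot \frac{40}{3} \left(-24\right) = 9 \cdot 9^{2} \cdot \frac{40}{3} \left(-24\right) = 9 \cdot 81 \cdot \frac{40}{3} \left(-24\right) = 729 \cdot \frac{40}{3} \left(-24\right) = 9720 \left(-24\right) = -233280$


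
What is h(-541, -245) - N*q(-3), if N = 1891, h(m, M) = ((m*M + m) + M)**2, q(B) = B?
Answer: 17360439754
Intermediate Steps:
h(m, M) = (M + m + M*m)**2 (h(m, M) = ((M*m + m) + M)**2 = ((m + M*m) + M)**2 = (M + m + M*m)**2)
h(-541, -245) - N*q(-3) = (-245 - 541 - 245*(-541))**2 - 1891*(-3) = (-245 - 541 + 132545)**2 - 1*(-5673) = 131759**2 + 5673 = 17360434081 + 5673 = 17360439754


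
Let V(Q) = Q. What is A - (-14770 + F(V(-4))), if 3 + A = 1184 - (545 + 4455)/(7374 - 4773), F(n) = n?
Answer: 41493955/2601 ≈ 15953.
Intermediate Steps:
A = 3066781/2601 (A = -3 + (1184 - (545 + 4455)/(7374 - 4773)) = -3 + (1184 - 5000/2601) = -3 + 3074584/2601 = 3066781/2601 ≈ 1179.1)
A - (-14770 + F(V(-4))) = 3066781/2601 - (-14770 - 4) = 3066781/2601 - 1*(-14774) = 3066781/2601 + 14774 = 41493955/2601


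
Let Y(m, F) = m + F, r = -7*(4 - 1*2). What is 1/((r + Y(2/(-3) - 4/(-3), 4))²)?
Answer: 9/784 ≈ 0.011480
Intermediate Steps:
r = -14 (r = -7*(4 - 2) = -7*2 = -14)
Y(m, F) = F + m
1/((r + Y(2/(-3) - 4/(-3), 4))²) = 1/((-14 + (4 + (2/(-3) - 4/(-3))))²) = 1/((-14 + (4 + (2*(-⅓) - 4*(-⅓))))²) = 1/((-14 + (4 + (-⅔ + 4/3)))²) = 1/((-14 + (4 + ⅔))²) = 1/((-14 + 14/3)²) = 1/((-28/3)²) = 1/(784/9) = 9/784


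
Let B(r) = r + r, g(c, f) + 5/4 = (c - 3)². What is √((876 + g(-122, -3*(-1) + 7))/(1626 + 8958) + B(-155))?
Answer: I*√78348966/504 ≈ 17.563*I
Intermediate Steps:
g(c, f) = -5/4 + (-3 + c)² (g(c, f) = -5/4 + (c - 3)² = -5/4 + (-3 + c)²)
B(r) = 2*r
√((876 + g(-122, -3*(-1) + 7))/(1626 + 8958) + B(-155)) = √((876 + (-5/4 + (-3 - 122)²))/(1626 + 8958) + 2*(-155)) = √((876 + (-5/4 + (-125)²))/10584 - 310) = √((876 + (-5/4 + 15625))*(1/10584) - 310) = √((876 + 62495/4)*(1/10584) - 310) = √((65999/4)*(1/10584) - 310) = √(65999/42336 - 310) = √(-13058161/42336) = I*√78348966/504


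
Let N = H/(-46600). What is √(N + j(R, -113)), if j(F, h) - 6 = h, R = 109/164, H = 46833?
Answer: I*√43202/20 ≈ 10.393*I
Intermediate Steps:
R = 109/164 (R = 109*(1/164) = 109/164 ≈ 0.66463)
j(F, h) = 6 + h
N = -201/200 (N = 46833/(-46600) = 46833*(-1/46600) = -201/200 ≈ -1.0050)
√(N + j(R, -113)) = √(-201/200 + (6 - 113)) = √(-201/200 - 107) = √(-21601/200) = I*√43202/20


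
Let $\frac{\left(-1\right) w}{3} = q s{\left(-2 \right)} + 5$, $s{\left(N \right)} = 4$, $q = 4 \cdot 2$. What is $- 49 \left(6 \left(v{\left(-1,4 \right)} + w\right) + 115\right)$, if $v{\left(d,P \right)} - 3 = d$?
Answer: $26411$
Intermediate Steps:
$q = 8$
$v{\left(d,P \right)} = 3 + d$
$w = -111$ ($w = - 3 \left(8 \cdot 4 + 5\right) = - 3 \left(32 + 5\right) = \left(-3\right) 37 = -111$)
$- 49 \left(6 \left(v{\left(-1,4 \right)} + w\right) + 115\right) = - 49 \left(6 \left(\left(3 - 1\right) - 111\right) + 115\right) = - 49 \left(6 \left(2 - 111\right) + 115\right) = - 49 \left(6 \left(-109\right) + 115\right) = - 49 \left(-654 + 115\right) = \left(-49\right) \left(-539\right) = 26411$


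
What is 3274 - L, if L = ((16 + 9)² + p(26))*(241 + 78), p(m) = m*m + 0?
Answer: -411745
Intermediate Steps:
p(m) = m² (p(m) = m² + 0 = m²)
L = 415019 (L = ((16 + 9)² + 26²)*(241 + 78) = (25² + 676)*319 = (625 + 676)*319 = 1301*319 = 415019)
3274 - L = 3274 - 1*415019 = 3274 - 415019 = -411745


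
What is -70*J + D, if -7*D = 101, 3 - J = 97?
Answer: 45959/7 ≈ 6565.6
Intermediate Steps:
J = -94 (J = 3 - 1*97 = 3 - 97 = -94)
D = -101/7 (D = -⅐*101 = -101/7 ≈ -14.429)
-70*J + D = -70*(-94) - 101/7 = 6580 - 101/7 = 45959/7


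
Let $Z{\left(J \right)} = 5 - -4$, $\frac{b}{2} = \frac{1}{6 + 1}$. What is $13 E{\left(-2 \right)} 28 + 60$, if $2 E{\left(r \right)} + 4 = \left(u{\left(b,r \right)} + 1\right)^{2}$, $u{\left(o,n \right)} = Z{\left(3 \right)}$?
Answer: $17532$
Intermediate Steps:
$b = \frac{2}{7}$ ($b = \frac{2}{6 + 1} = \frac{2}{7} \approx 0.28571$)
$Z{\left(J \right)} = 9$ ($Z{\left(J \right)} = 5 + 4 = 9$)
$u{\left(o,n \right)} = 9$
$E{\left(r \right)} = 48$ ($E{\left(r \right)} = -2 + \frac{\left(9 + 1\right)^{2}}{2} = -2 + \frac{10^{2}}{2} = -2 + \frac{1}{2} \cdot 100 = -2 + 50 = 48$)
$13 E{\left(-2 \right)} 28 + 60 = 13 \cdot 48 \cdot 28 + 60 = 624 \cdot 28 + 60 = 17472 + 60 = 17532$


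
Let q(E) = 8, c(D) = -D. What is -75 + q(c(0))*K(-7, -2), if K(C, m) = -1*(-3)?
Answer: -51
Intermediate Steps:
K(C, m) = 3
-75 + q(c(0))*K(-7, -2) = -75 + 8*3 = -75 + 24 = -51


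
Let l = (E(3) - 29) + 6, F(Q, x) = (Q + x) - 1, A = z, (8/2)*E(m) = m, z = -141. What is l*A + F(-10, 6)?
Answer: 12529/4 ≈ 3132.3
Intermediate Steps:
E(m) = m/4
A = -141
F(Q, x) = -1 + Q + x
l = -89/4 (l = ((¼)*3 - 29) + 6 = (¾ - 29) + 6 = -113/4 + 6 = -89/4 ≈ -22.250)
l*A + F(-10, 6) = -89/4*(-141) + (-1 - 10 + 6) = 12549/4 - 5 = 12529/4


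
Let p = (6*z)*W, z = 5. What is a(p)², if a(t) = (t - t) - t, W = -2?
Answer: 3600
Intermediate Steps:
p = -60 (p = (6*5)*(-2) = 30*(-2) = -60)
a(t) = -t (a(t) = 0 - t = -t)
a(p)² = (-1*(-60))² = 60² = 3600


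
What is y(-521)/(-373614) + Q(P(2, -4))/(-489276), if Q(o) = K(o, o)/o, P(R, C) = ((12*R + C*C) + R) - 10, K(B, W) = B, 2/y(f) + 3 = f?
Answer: -4058233/1995570634482 ≈ -2.0336e-6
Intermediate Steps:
y(f) = 2/(-3 + f)
P(R, C) = -10 + C² + 13*R (P(R, C) = ((12*R + C²) + R) - 10 = ((C² + 12*R) + R) - 10 = (C² + 13*R) - 10 = -10 + C² + 13*R)
Q(o) = 1 (Q(o) = o/o = 1)
y(-521)/(-373614) + Q(P(2, -4))/(-489276) = (2/(-3 - 521))/(-373614) + 1/(-489276) = (2/(-524))*(-1/373614) + 1*(-1/489276) = (2*(-1/524))*(-1/373614) - 1/489276 = -1/262*(-1/373614) - 1/489276 = 1/97886868 - 1/489276 = -4058233/1995570634482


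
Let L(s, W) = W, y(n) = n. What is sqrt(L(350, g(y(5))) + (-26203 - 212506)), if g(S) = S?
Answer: 4*I*sqrt(14919) ≈ 488.57*I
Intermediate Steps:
sqrt(L(350, g(y(5))) + (-26203 - 212506)) = sqrt(5 + (-26203 - 212506)) = sqrt(5 - 238709) = sqrt(-238704) = 4*I*sqrt(14919)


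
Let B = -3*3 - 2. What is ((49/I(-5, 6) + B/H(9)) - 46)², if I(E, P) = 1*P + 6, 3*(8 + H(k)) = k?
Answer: 5678689/3600 ≈ 1577.4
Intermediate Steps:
B = -11 (B = -9 - 2 = -11)
H(k) = -8 + k/3
I(E, P) = 6 + P (I(E, P) = P + 6 = 6 + P)
((49/I(-5, 6) + B/H(9)) - 46)² = ((49/(6 + 6) - 11/(-8 + (⅓)*9)) - 46)² = ((49/12 - 11/(-8 + 3)) - 46)² = ((49*(1/12) - 11/(-5)) - 46)² = ((49/12 - 11*(-⅕)) - 46)² = ((49/12 + 11/5) - 46)² = (377/60 - 46)² = (-2383/60)² = 5678689/3600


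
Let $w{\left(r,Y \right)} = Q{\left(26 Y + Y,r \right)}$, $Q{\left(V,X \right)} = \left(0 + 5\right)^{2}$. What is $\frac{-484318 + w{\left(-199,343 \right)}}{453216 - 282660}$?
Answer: $- \frac{161431}{56852} \approx -2.8395$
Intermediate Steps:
$Q{\left(V,X \right)} = 25$ ($Q{\left(V,X \right)} = 5^{2} = 25$)
$w{\left(r,Y \right)} = 25$
$\frac{-484318 + w{\left(-199,343 \right)}}{453216 - 282660} = \frac{-484318 + 25}{453216 - 282660} = - \frac{484293}{170556} = \left(-484293\right) \frac{1}{170556} = - \frac{161431}{56852}$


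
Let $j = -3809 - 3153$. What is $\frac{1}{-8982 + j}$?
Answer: $- \frac{1}{15944} \approx -6.2719 \cdot 10^{-5}$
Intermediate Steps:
$j = -6962$
$\frac{1}{-8982 + j} = \frac{1}{-8982 - 6962} = \frac{1}{-15944} = - \frac{1}{15944}$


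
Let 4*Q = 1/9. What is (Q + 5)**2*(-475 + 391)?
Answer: -229327/108 ≈ -2123.4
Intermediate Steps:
Q = 1/36 (Q = (1/4)/9 = (1/4)*(1/9) = 1/36 ≈ 0.027778)
(Q + 5)**2*(-475 + 391) = (1/36 + 5)**2*(-475 + 391) = (181/36)**2*(-84) = (32761/1296)*(-84) = -229327/108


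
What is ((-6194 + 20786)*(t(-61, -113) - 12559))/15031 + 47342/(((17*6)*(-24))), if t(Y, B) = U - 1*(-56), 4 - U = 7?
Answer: -223720562449/18397944 ≈ -12160.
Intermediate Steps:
U = -3 (U = 4 - 1*7 = 4 - 7 = -3)
t(Y, B) = 53 (t(Y, B) = -3 - 1*(-56) = -3 + 56 = 53)
((-6194 + 20786)*(t(-61, -113) - 12559))/15031 + 47342/(((17*6)*(-24))) = ((-6194 + 20786)*(53 - 12559))/15031 + 47342/(((17*6)*(-24))) = (14592*(-12506))*(1/15031) + 47342/((102*(-24))) = -182487552*1/15031 + 47342/(-2448) = -182487552/15031 + 47342*(-1/2448) = -182487552/15031 - 23671/1224 = -223720562449/18397944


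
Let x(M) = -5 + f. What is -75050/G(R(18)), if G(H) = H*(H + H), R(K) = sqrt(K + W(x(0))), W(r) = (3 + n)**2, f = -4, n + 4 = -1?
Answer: -37525/22 ≈ -1705.7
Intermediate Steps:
n = -5 (n = -4 - 1 = -5)
x(M) = -9 (x(M) = -5 - 4 = -9)
W(r) = 4 (W(r) = (3 - 5)**2 = (-2)**2 = 4)
R(K) = sqrt(4 + K) (R(K) = sqrt(K + 4) = sqrt(4 + K))
G(H) = 2*H**2 (G(H) = H*(2*H) = 2*H**2)
-75050/G(R(18)) = -75050*1/(2*(4 + 18)) = -75050/(2*(sqrt(22))**2) = -75050/(2*22) = -75050/44 = -75050*1/44 = -37525/22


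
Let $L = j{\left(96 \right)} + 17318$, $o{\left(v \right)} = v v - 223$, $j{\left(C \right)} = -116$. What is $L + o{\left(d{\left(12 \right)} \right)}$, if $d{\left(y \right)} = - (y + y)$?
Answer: $17555$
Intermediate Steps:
$d{\left(y \right)} = - 2 y$
$o{\left(v \right)} = -223 + v^{2}$ ($o{\left(v \right)} = v^{2} - 223 = -223 + v^{2}$)
$L = 17202$ ($L = -116 + 17318 = 17202$)
$L + o{\left(d{\left(12 \right)} \right)} = 17202 - \left(223 - \left(\left(-2\right) 12\right)^{2}\right) = 17202 - \left(223 - \left(-24\right)^{2}\right) = 17202 + \left(-223 + 576\right) = 17202 + 353 = 17555$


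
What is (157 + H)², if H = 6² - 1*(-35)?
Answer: 51984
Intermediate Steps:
H = 71 (H = 36 + 35 = 71)
(157 + H)² = (157 + 71)² = 228² = 51984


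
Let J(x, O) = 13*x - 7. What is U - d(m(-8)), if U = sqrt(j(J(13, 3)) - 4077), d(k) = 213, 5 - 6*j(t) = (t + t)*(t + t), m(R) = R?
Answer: -213 + I*sqrt(776598)/6 ≈ -213.0 + 146.87*I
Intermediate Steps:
J(x, O) = -7 + 13*x
j(t) = 5/6 - 2*t**2/3 (j(t) = 5/6 - (t + t)*(t + t)/6 = 5/6 - 2*t*2*t/6 = 5/6 - 2*t**2/3)
U = I*sqrt(776598)/6 (U = sqrt((5/6 - 2*(-7 + 13*13)**2/3) - 4077) = sqrt((5/6 - 2*(-7 + 169)**2/3) - 4077) = sqrt((5/6 - 2/3*162**2) - 4077) = sqrt((5/6 - 2/3*26244) - 4077) = sqrt((5/6 - 17496) - 4077) = sqrt(-104971/6 - 4077) = sqrt(-129433/6) = I*sqrt(776598)/6 ≈ 146.87*I)
U - d(m(-8)) = I*sqrt(776598)/6 - 1*213 = I*sqrt(776598)/6 - 213 = -213 + I*sqrt(776598)/6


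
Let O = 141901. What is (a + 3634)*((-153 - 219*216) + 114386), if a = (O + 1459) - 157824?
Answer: -724841070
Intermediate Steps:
a = -14464 (a = (141901 + 1459) - 157824 = 143360 - 157824 = -14464)
(a + 3634)*((-153 - 219*216) + 114386) = (-14464 + 3634)*((-153 - 219*216) + 114386) = -10830*((-153 - 47304) + 114386) = -10830*(-47457 + 114386) = -10830*66929 = -724841070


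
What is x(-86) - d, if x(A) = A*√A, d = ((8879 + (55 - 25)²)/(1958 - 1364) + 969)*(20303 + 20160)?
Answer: -2153238545/54 - 86*I*√86 ≈ -3.9875e+7 - 797.53*I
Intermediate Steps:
d = 2153238545/54 (d = ((8879 + 30²)/594 + 969)*40463 = ((8879 + 900)*(1/594) + 969)*40463 = (9779*(1/594) + 969)*40463 = (889/54 + 969)*40463 = (53215/54)*40463 = 2153238545/54 ≈ 3.9875e+7)
x(A) = A^(3/2)
x(-86) - d = (-86)^(3/2) - 1*2153238545/54 = -86*I*√86 - 2153238545/54 = -2153238545/54 - 86*I*√86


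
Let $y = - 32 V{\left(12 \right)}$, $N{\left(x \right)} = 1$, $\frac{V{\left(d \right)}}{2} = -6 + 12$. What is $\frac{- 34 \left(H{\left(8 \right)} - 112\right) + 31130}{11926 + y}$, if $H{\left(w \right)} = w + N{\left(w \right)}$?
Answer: $\frac{17316}{5771} \approx 3.0005$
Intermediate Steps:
$V{\left(d \right)} = 12$ ($V{\left(d \right)} = 2 \left(-6 + 12\right) = 2 \cdot 6 = 12$)
$H{\left(w \right)} = 1 + w$ ($H{\left(w \right)} = w + 1 = 1 + w$)
$y = -384$ ($y = \left(-32\right) 12 = -384$)
$\frac{- 34 \left(H{\left(8 \right)} - 112\right) + 31130}{11926 + y} = \frac{- 34 \left(\left(1 + 8\right) - 112\right) + 31130}{11926 - 384} = \frac{- 34 \left(9 - 112\right) + 31130}{11542} = \left(\left(-34\right) \left(-103\right) + 31130\right) \frac{1}{11542} = \left(3502 + 31130\right) \frac{1}{11542} = 34632 \cdot \frac{1}{11542} = \frac{17316}{5771}$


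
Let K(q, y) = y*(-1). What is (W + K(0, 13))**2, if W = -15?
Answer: 784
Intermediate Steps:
K(q, y) = -y
(W + K(0, 13))**2 = (-15 - 1*13)**2 = (-15 - 13)**2 = (-28)**2 = 784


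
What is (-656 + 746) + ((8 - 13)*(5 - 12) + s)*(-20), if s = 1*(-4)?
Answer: -530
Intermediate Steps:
s = -4
(-656 + 746) + ((8 - 13)*(5 - 12) + s)*(-20) = (-656 + 746) + ((8 - 13)*(5 - 12) - 4)*(-20) = 90 + (-5*(-7) - 4)*(-20) = 90 + (35 - 4)*(-20) = 90 + 31*(-20) = 90 - 620 = -530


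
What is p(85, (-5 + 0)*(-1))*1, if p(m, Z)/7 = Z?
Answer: 35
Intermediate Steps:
p(m, Z) = 7*Z
p(85, (-5 + 0)*(-1))*1 = (7*((-5 + 0)*(-1)))*1 = (7*(-5*(-1)))*1 = (7*5)*1 = 35*1 = 35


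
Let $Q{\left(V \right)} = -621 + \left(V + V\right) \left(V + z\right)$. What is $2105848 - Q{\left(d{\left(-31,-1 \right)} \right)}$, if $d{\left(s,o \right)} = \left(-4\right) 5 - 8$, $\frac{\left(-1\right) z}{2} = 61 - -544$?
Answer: $2037141$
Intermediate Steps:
$z = -1210$ ($z = - 2 \left(61 - -544\right) = - 2 \left(61 + 544\right) = \left(-2\right) 605 = -1210$)
$d{\left(s,o \right)} = -28$ ($d{\left(s,o \right)} = -20 - 8 = -28$)
$Q{\left(V \right)} = -621 + 2 V \left(-1210 + V\right)$ ($Q{\left(V \right)} = -621 + \left(V + V\right) \left(V - 1210\right) = -621 + 2 V \left(-1210 + V\right)$)
$2105848 - Q{\left(d{\left(-31,-1 \right)} \right)} = 2105848 - \left(-621 - -67760 + 2 \left(-28\right)^{2}\right) = 2105848 - \left(-621 + 67760 + 2 \cdot 784\right) = 2105848 - \left(-621 + 67760 + 1568\right) = 2105848 - 68707 = 2037141$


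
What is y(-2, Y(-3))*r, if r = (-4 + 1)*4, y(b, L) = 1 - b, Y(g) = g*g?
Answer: -36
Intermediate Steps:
Y(g) = g²
r = -12 (r = -3*4 = -12)
y(-2, Y(-3))*r = (1 - 1*(-2))*(-12) = (1 + 2)*(-12) = 3*(-12) = -36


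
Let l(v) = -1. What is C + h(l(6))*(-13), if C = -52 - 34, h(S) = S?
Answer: -73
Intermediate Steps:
C = -86
C + h(l(6))*(-13) = -86 - 1*(-13) = -86 + 13 = -73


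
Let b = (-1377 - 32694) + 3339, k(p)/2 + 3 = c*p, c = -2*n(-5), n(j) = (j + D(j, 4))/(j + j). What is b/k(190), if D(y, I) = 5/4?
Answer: 10244/97 ≈ 105.61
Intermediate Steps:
D(y, I) = 5/4 (D(y, I) = 5*(¼) = 5/4)
n(j) = (5/4 + j)/(2*j) (n(j) = (j + 5/4)/(j + j) = (5/4 + j)/((2*j)) = (5/4 + j)*(1/(2*j)) = (5/4 + j)/(2*j))
c = -¾ (c = -(5 + 4*(-5))/(4*(-5)) = -(-1)*(5 - 20)/(4*5) = -(-1)*(-15)/(4*5) = -2*3/8 = -¾ ≈ -0.75000)
k(p) = -6 - 3*p/2 (k(p) = -6 + 2*(-3*p/4) = -6 - 3*p/2)
b = -30732 (b = -34071 + 3339 = -30732)
b/k(190) = -30732/(-6 - 3/2*190) = -30732/(-6 - 285) = -30732/(-291) = -30732*(-1/291) = 10244/97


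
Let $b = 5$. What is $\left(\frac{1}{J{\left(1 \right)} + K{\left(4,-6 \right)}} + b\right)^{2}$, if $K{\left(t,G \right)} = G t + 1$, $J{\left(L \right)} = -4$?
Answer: $\frac{17956}{729} \approx 24.631$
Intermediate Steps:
$K{\left(t,G \right)} = 1 + G t$
$\left(\frac{1}{J{\left(1 \right)} + K{\left(4,-6 \right)}} + b\right)^{2} = \left(\frac{1}{-4 + \left(1 - 24\right)} + 5\right)^{2} = \left(\frac{1}{-4 - 23} + 5\right)^{2} = \left(\frac{1}{-27} + 5\right)^{2} = \left(- \frac{1}{27} + 5\right)^{2} = \left(\frac{134}{27}\right)^{2} = \frac{17956}{729}$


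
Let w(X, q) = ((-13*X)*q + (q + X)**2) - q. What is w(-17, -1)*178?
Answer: 18512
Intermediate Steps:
w(X, q) = (X + q)**2 - q - 13*X*q (w(X, q) = (-13*X*q + (X + q)**2) - q = ((X + q)**2 - 13*X*q) - q = (X + q)**2 - q - 13*X*q)
w(-17, -1)*178 = ((-17 - 1)**2 - 1*(-1) - 13*(-17)*(-1))*178 = ((-18)**2 + 1 - 221)*178 = (324 + 1 - 221)*178 = 104*178 = 18512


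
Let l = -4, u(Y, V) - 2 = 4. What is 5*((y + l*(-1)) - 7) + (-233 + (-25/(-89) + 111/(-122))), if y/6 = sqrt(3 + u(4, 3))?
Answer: -1722393/10858 ≈ -158.63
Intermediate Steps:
u(Y, V) = 6 (u(Y, V) = 2 + 4 = 6)
y = 18 (y = 6*sqrt(3 + 6) = 6*sqrt(9) = 6*3 = 18)
5*((y + l*(-1)) - 7) + (-233 + (-25/(-89) + 111/(-122))) = 5*((18 - 4*(-1)) - 7) + (-233 + (-25/(-89) + 111/(-122))) = 5*((18 + 4) - 7) + (-233 + (-25*(-1/89) + 111*(-1/122))) = 5*(22 - 7) + (-233 + (25/89 - 111/122)) = 5*15 + (-233 - 6829/10858) = 75 - 2536743/10858 = -1722393/10858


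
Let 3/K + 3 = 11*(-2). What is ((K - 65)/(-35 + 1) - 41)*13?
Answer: -215943/425 ≈ -508.10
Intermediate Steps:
K = -3/25 (K = 3/(-3 + 11*(-2)) = 3/(-3 - 22) = 3/(-25) = 3*(-1/25) = -3/25 ≈ -0.12000)
((K - 65)/(-35 + 1) - 41)*13 = ((-3/25 - 65)/(-35 + 1) - 41)*13 = (-1628/25/(-34) - 41)*13 = (-1628/25*(-1/34) - 41)*13 = (814/425 - 41)*13 = -16611/425*13 = -215943/425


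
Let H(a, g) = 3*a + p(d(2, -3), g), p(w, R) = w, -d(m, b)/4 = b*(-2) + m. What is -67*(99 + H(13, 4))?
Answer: -7102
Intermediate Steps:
d(m, b) = -4*m + 8*b (d(m, b) = -4*(b*(-2) + m) = -4*(-2*b + m) = -4*(m - 2*b) = -4*m + 8*b)
H(a, g) = -32 + 3*a (H(a, g) = 3*a + (-4*2 + 8*(-3)) = 3*a + (-8 - 24) = 3*a - 32 = -32 + 3*a)
-67*(99 + H(13, 4)) = -67*(99 + (-32 + 3*13)) = -67*(99 + (-32 + 39)) = -67*(99 + 7) = -67*106 = -7102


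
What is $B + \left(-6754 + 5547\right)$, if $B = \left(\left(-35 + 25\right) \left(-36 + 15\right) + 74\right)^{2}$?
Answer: $79449$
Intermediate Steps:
$B = 80656$ ($B = \left(\left(-10\right) \left(-21\right) + 74\right)^{2} = \left(210 + 74\right)^{2} = 284^{2} = 80656$)
$B + \left(-6754 + 5547\right) = 80656 + \left(-6754 + 5547\right) = 80656 - 1207 = 79449$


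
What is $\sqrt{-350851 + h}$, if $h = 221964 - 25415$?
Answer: $i \sqrt{154302} \approx 392.81 i$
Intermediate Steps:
$h = 196549$
$\sqrt{-350851 + h} = \sqrt{-350851 + 196549} = \sqrt{-154302} = i \sqrt{154302}$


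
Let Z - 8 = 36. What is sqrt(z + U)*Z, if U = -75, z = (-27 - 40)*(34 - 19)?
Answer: 264*I*sqrt(30) ≈ 1446.0*I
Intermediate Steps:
z = -1005 (z = -67*15 = -1005)
Z = 44 (Z = 8 + 36 = 44)
sqrt(z + U)*Z = sqrt(-1005 - 75)*44 = sqrt(-1080)*44 = (6*I*sqrt(30))*44 = 264*I*sqrt(30)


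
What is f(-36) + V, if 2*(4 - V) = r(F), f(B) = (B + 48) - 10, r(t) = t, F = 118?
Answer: -53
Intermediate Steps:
f(B) = 38 + B (f(B) = (48 + B) - 10 = 38 + B)
V = -55 (V = 4 - 1/2*118 = 4 - 59 = -55)
f(-36) + V = (38 - 36) - 55 = 2 - 55 = -53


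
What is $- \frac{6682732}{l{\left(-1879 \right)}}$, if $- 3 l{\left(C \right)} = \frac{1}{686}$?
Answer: $13753062456$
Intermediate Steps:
$l{\left(C \right)} = - \frac{1}{2058}$ ($l{\left(C \right)} = - \frac{1}{3 \cdot 686} = \left(- \frac{1}{3}\right) \frac{1}{686} = - \frac{1}{2058}$)
$- \frac{6682732}{l{\left(-1879 \right)}} = - \frac{6682732}{- \frac{1}{2058}} = \left(-6682732\right) \left(-2058\right) = 13753062456$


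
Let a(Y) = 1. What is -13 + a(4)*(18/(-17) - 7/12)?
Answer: -2987/204 ≈ -14.642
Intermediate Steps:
-13 + a(4)*(18/(-17) - 7/12) = -13 + 1*(18/(-17) - 7/12) = -13 + 1*(18*(-1/17) - 7*1/12) = -13 + 1*(-18/17 - 7/12) = -13 + 1*(-335/204) = -13 - 335/204 = -2987/204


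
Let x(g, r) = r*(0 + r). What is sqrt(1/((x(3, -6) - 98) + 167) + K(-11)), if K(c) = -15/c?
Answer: sqrt(1831830)/1155 ≈ 1.1718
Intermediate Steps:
x(g, r) = r**2 (x(g, r) = r*r = r**2)
sqrt(1/((x(3, -6) - 98) + 167) + K(-11)) = sqrt(1/(((-6)**2 - 98) + 167) - 15/(-11)) = sqrt(1/((36 - 98) + 167) - 15*(-1/11)) = sqrt(1/(-62 + 167) + 15/11) = sqrt(1/105 + 15/11) = sqrt(1586/1155) = sqrt(1831830)/1155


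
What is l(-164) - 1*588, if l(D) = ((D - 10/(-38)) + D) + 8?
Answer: -17247/19 ≈ -907.74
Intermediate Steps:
l(D) = 157/19 + 2*D (l(D) = ((D - 10*(-1)/38) + D) + 8 = ((D - 1*(-5/19)) + D) + 8 = ((D + 5/19) + D) + 8 = ((5/19 + D) + D) + 8 = (5/19 + 2*D) + 8 = 157/19 + 2*D)
l(-164) - 1*588 = (157/19 + 2*(-164)) - 1*588 = (157/19 - 328) - 588 = -6075/19 - 588 = -17247/19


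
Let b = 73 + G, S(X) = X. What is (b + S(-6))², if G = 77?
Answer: 20736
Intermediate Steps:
b = 150 (b = 73 + 77 = 150)
(b + S(-6))² = (150 - 6)² = 144² = 20736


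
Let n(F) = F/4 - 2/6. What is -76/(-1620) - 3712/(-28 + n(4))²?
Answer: -3350621/680805 ≈ -4.9216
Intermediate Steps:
n(F) = -⅓ + F/4 (n(F) = F*(¼) - 2*⅙ = F/4 - ⅓ = -⅓ + F/4)
-76/(-1620) - 3712/(-28 + n(4))² = -76/(-1620) - 3712/(-28 + (-⅓ + (¼)*4))² = -76*(-1/1620) - 3712/(-28 + (-⅓ + 1))² = 19/405 - 3712/(-28 + ⅔)² = 19/405 - 3712/((-82/3)²) = 19/405 - 3712/6724/9 = 19/405 - 3712*9/6724 = 19/405 - 8352/1681 = -3350621/680805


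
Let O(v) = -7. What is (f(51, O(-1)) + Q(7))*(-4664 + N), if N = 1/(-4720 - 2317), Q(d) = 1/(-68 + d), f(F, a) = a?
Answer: 14047203532/429257 ≈ 32724.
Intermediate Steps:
N = -1/7037 (N = 1/(-7037) = -1/7037 ≈ -0.00014211)
(f(51, O(-1)) + Q(7))*(-4664 + N) = (-7 + 1/(-68 + 7))*(-4664 - 1/7037) = (-7 + 1/(-61))*(-32820569/7037) = (-7 - 1/61)*(-32820569/7037) = -428/61*(-32820569/7037) = 14047203532/429257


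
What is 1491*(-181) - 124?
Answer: -269995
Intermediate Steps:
1491*(-181) - 124 = -269871 - 124 = -269995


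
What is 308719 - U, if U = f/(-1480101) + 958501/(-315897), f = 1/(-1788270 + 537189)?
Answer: 60196141533468451921489/194984921259520119 ≈ 3.0872e+5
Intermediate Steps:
f = -1/1251081 (f = 1/(-1251081) = -1/1251081 ≈ -7.9931e-7)
U = -591627150660303928/194984921259520119 (U = -1/1251081/(-1480101) + 958501/(-315897) = -1/1251081*(-1/1480101) + 958501*(-1/315897) = 1/1851726239181 - 958501/315897 = -591627150660303928/194984921259520119 ≈ -3.0342)
308719 - U = 308719 - 1*(-591627150660303928/194984921259520119) = 308719 + 591627150660303928/194984921259520119 = 60196141533468451921489/194984921259520119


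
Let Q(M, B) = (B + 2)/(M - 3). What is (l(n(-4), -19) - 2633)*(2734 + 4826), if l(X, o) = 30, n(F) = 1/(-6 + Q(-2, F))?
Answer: -19678680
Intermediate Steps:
Q(M, B) = (2 + B)/(-3 + M)
n(F) = 1/(-32/5 - F/5) (n(F) = 1/(-6 + (2 + F)/(-3 - 2)) = 1/(-6 + (2 + F)/(-5)) = 1/(-6 - (2 + F)/5) = 1/(-6 + (-2/5 - F/5)) = 1/(-32/5 - F/5))
(l(n(-4), -19) - 2633)*(2734 + 4826) = (30 - 2633)*(2734 + 4826) = -2603*7560 = -19678680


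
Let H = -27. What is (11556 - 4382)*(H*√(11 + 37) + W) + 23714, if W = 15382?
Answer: 110374182 - 774792*√3 ≈ 1.0903e+8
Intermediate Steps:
(11556 - 4382)*(H*√(11 + 37) + W) + 23714 = (11556 - 4382)*(-27*√(11 + 37) + 15382) + 23714 = 7174*(-108*√3 + 15382) + 23714 = 7174*(15382 - 108*√3) + 23714 = (110350468 - 774792*√3) + 23714 = 110374182 - 774792*√3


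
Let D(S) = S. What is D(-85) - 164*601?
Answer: -98649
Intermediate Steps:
D(-85) - 164*601 = -85 - 164*601 = -85 - 1*98564 = -85 - 98564 = -98649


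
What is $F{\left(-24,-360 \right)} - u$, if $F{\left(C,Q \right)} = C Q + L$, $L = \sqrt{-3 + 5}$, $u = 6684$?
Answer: $1956 + \sqrt{2} \approx 1957.4$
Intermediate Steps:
$L = \sqrt{2} \approx 1.4142$
$F{\left(C,Q \right)} = \sqrt{2} + C Q$ ($F{\left(C,Q \right)} = C Q + \sqrt{2} = \sqrt{2} + C Q$)
$F{\left(-24,-360 \right)} - u = \left(\sqrt{2} - -8640\right) - 6684 = \left(\sqrt{2} + 8640\right) - 6684 = \left(8640 + \sqrt{2}\right) - 6684 = 1956 + \sqrt{2}$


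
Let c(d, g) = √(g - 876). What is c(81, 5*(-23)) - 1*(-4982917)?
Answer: 4982917 + I*√991 ≈ 4.9829e+6 + 31.48*I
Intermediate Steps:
c(d, g) = √(-876 + g)
c(81, 5*(-23)) - 1*(-4982917) = √(-876 + 5*(-23)) - 1*(-4982917) = √(-876 - 115) + 4982917 = √(-991) + 4982917 = I*√991 + 4982917 = 4982917 + I*√991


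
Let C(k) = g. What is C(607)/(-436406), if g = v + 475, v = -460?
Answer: -15/436406 ≈ -3.4372e-5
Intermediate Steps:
g = 15 (g = -460 + 475 = 15)
C(k) = 15
C(607)/(-436406) = 15/(-436406) = 15*(-1/436406) = -15/436406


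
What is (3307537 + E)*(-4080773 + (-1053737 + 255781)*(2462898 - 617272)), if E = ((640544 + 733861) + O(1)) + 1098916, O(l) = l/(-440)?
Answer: -3746009078140522750851/440 ≈ -8.5137e+18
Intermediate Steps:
O(l) = -l/440 (O(l) = l*(-1/440) = -l/440)
E = 1088261239/440 (E = ((640544 + 733861) - 1/440*1) + 1098916 = (1374405 - 1/440) + 1098916 = 604738199/440 + 1098916 = 1088261239/440 ≈ 2.4733e+6)
(3307537 + E)*(-4080773 + (-1053737 + 255781)*(2462898 - 617272)) = (3307537 + 1088261239/440)*(-4080773 + (-1053737 + 255781)*(2462898 - 617272)) = 2543577519*(-4080773 - 797956*1845626)/440 = 2543577519*(-4080773 - 1472728340456)/440 = (2543577519/440)*(-1472732421229) = -3746009078140522750851/440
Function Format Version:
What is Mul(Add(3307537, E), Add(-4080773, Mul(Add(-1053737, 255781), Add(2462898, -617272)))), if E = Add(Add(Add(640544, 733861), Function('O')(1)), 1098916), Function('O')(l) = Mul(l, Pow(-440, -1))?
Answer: Rational(-3746009078140522750851, 440) ≈ -8.5137e+18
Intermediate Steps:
Function('O')(l) = Mul(Rational(-1, 440), l) (Function('O')(l) = Mul(l, Rational(-1, 440)) = Mul(Rational(-1, 440), l))
E = Rational(1088261239, 440) (E = Add(Add(Add(640544, 733861), Mul(Rational(-1, 440), 1)), 1098916) = Add(Add(1374405, Rational(-1, 440)), 1098916) = Add(Rational(604738199, 440), 1098916) = Rational(1088261239, 440) ≈ 2.4733e+6)
Mul(Add(3307537, E), Add(-4080773, Mul(Add(-1053737, 255781), Add(2462898, -617272)))) = Mul(Add(3307537, Rational(1088261239, 440)), Add(-4080773, Mul(Add(-1053737, 255781), Add(2462898, -617272)))) = Mul(Rational(2543577519, 440), Add(-4080773, Mul(-797956, 1845626))) = Mul(Rational(2543577519, 440), Add(-4080773, -1472728340456)) = Mul(Rational(2543577519, 440), -1472732421229) = Rational(-3746009078140522750851, 440)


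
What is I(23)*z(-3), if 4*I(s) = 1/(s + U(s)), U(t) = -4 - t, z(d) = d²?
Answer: -9/16 ≈ -0.56250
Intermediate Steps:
I(s) = -1/16 (I(s) = 1/(4*(s + (-4 - s))) = (¼)/(-4) = (¼)*(-¼) = -1/16)
I(23)*z(-3) = -1/16*(-3)² = -1/16*9 = -9/16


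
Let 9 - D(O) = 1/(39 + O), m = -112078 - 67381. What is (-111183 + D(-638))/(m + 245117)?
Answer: -66593225/39329142 ≈ -1.6932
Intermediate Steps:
m = -179459
D(O) = 9 - 1/(39 + O)
(-111183 + D(-638))/(m + 245117) = (-111183 + (350 + 9*(-638))/(39 - 638))/(-179459 + 245117) = (-111183 + (350 - 5742)/(-599))/65658 = (-111183 - 1/599*(-5392))*(1/65658) = (-111183 + 5392/599)*(1/65658) = -66593225/599*1/65658 = -66593225/39329142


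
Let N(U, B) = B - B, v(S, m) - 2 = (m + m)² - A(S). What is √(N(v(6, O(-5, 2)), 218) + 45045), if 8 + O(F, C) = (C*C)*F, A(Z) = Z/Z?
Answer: 3*√5005 ≈ 212.24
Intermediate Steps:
A(Z) = 1
O(F, C) = -8 + F*C² (O(F, C) = -8 + (C*C)*F = -8 + C²*F = -8 + F*C²)
v(S, m) = 1 + 4*m² (v(S, m) = 2 + ((m + m)² - 1*1) = 2 + ((2*m)² - 1) = 2 + (4*m² - 1) = 2 + (-1 + 4*m²) = 1 + 4*m²)
N(U, B) = 0
√(N(v(6, O(-5, 2)), 218) + 45045) = √(0 + 45045) = √45045 = 3*√5005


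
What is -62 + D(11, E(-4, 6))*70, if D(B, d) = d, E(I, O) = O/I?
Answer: -167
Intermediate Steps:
-62 + D(11, E(-4, 6))*70 = -62 + (6/(-4))*70 = -62 + (6*(-¼))*70 = -62 - 3/2*70 = -62 - 105 = -167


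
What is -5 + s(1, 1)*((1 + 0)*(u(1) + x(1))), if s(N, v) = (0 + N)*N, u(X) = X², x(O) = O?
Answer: -3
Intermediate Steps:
s(N, v) = N² (s(N, v) = N*N = N²)
-5 + s(1, 1)*((1 + 0)*(u(1) + x(1))) = -5 + 1²*((1 + 0)*(1² + 1)) = -5 + 1*(1*(1 + 1)) = -5 + 1*(1*2) = -5 + 1*2 = -5 + 2 = -3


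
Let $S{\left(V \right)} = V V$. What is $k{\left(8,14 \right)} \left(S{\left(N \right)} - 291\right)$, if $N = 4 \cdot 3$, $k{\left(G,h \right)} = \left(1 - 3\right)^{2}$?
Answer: $-588$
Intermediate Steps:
$k{\left(G,h \right)} = 4$ ($k{\left(G,h \right)} = \left(-2\right)^{2} = 4$)
$N = 12$
$S{\left(V \right)} = V^{2}$
$k{\left(8,14 \right)} \left(S{\left(N \right)} - 291\right) = 4 \left(12^{2} - 291\right) = 4 \left(144 - 291\right) = 4 \left(-147\right) = -588$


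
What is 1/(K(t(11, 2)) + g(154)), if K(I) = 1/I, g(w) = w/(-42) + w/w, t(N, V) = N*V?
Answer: -66/173 ≈ -0.38150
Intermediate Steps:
g(w) = 1 - w/42 (g(w) = w*(-1/42) + 1 = -w/42 + 1 = 1 - w/42)
1/(K(t(11, 2)) + g(154)) = 1/(1/(11*2) + (1 - 1/42*154)) = 1/(1/22 + (1 - 11/3)) = 1/(1/22 - 8/3) = 1/(-173/66) = -66/173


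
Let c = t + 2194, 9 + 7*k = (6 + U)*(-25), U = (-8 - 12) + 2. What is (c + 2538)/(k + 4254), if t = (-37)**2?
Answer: 42707/30069 ≈ 1.4203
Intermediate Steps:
U = -18 (U = -20 + 2 = -18)
t = 1369
k = 291/7 (k = -9/7 + ((6 - 18)*(-25))/7 = -9/7 + (-12*(-25))/7 = -9/7 + (1/7)*300 = -9/7 + 300/7 = 291/7 ≈ 41.571)
c = 3563 (c = 1369 + 2194 = 3563)
(c + 2538)/(k + 4254) = (3563 + 2538)/(291/7 + 4254) = 6101/(30069/7) = 6101*(7/30069) = 42707/30069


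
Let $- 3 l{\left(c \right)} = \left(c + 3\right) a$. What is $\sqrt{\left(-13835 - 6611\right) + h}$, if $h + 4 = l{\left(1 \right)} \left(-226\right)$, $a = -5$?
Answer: $\frac{i \sqrt{197610}}{3} \approx 148.18 i$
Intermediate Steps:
$l{\left(c \right)} = 5 + \frac{5 c}{3}$ ($l{\left(c \right)} = - \frac{\left(c + 3\right) \left(-5\right)}{3} = - \frac{\left(3 + c\right) \left(-5\right)}{3} = - \frac{-15 - 5 c}{3} = 5 + \frac{5 c}{3}$)
$h = - \frac{4532}{3}$ ($h = -4 + \left(5 + \frac{5}{3} \cdot 1\right) \left(-226\right) = -4 + \left(5 + \frac{5}{3}\right) \left(-226\right) = -4 + \frac{20}{3} \left(-226\right) = -4 - \frac{4520}{3} = - \frac{4532}{3} \approx -1510.7$)
$\sqrt{\left(-13835 - 6611\right) + h} = \sqrt{\left(-13835 - 6611\right) - \frac{4532}{3}} = \sqrt{-20446 - \frac{4532}{3}} = \sqrt{- \frac{65870}{3}} = \frac{i \sqrt{197610}}{3}$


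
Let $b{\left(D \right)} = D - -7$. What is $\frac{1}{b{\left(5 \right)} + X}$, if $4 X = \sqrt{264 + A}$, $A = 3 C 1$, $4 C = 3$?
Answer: $\frac{256}{2717} - \frac{8 \sqrt{1065}}{8151} \approx 0.062192$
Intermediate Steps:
$C = \frac{3}{4}$ ($C = \frac{1}{4} \cdot 3 = \frac{3}{4} \approx 0.75$)
$b{\left(D \right)} = 7 + D$ ($b{\left(D \right)} = D + 7 = 7 + D$)
$A = \frac{9}{4}$ ($A = 3 \cdot \frac{3}{4} \cdot 1 = \frac{9}{4} \cdot 1 = \frac{9}{4} \approx 2.25$)
$X = \frac{\sqrt{1065}}{8}$ ($X = \frac{\sqrt{264 + \frac{9}{4}}}{4} = \frac{\sqrt{\frac{1065}{4}}}{4} = \frac{\frac{1}{2} \sqrt{1065}}{4} = \frac{\sqrt{1065}}{8} \approx 4.0793$)
$\frac{1}{b{\left(5 \right)} + X} = \frac{1}{\left(7 + 5\right) + \frac{\sqrt{1065}}{8}} = \frac{1}{12 + \frac{\sqrt{1065}}{8}}$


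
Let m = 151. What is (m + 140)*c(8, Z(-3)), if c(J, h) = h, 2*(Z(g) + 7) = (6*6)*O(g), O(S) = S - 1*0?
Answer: -17751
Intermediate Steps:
O(S) = S (O(S) = S + 0 = S)
Z(g) = -7 + 18*g (Z(g) = -7 + ((6*6)*g)/2 = -7 + (36*g)/2 = -7 + 18*g)
(m + 140)*c(8, Z(-3)) = (151 + 140)*(-7 + 18*(-3)) = 291*(-7 - 54) = 291*(-61) = -17751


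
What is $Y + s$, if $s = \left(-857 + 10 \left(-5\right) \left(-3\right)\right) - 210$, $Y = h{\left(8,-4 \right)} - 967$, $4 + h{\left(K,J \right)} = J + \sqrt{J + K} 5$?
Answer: $-1882$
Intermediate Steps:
$h{\left(K,J \right)} = -4 + J + 5 \sqrt{J + K}$ ($h{\left(K,J \right)} = -4 + \left(J + \sqrt{J + K} 5\right) = -4 + \left(J + 5 \sqrt{J + K}\right) = -4 + J + 5 \sqrt{J + K}$)
$Y = -965$ ($Y = \left(-4 - 4 + 5 \sqrt{-4 + 8}\right) - 967 = \left(-4 - 4 + 5 \sqrt{4}\right) - 967 = \left(-4 - 4 + 5 \cdot 2\right) - 967 = \left(-4 - 4 + 10\right) - 967 = 2 - 967 = -965$)
$s = -917$ ($s = \left(-857 - -150\right) - 210 = \left(-857 + 150\right) - 210 = -707 - 210 = -917$)
$Y + s = -965 - 917 = -1882$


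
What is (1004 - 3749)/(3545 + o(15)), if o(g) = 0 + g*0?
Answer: -549/709 ≈ -0.77433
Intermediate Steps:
o(g) = 0 (o(g) = 0 + 0 = 0)
(1004 - 3749)/(3545 + o(15)) = (1004 - 3749)/(3545 + 0) = -2745/3545 = -2745*1/3545 = -549/709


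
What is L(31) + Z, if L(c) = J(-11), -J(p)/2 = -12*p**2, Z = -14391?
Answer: -11487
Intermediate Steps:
J(p) = 24*p**2 (J(p) = -(-24)*p**2 = 24*p**2)
L(c) = 2904 (L(c) = 24*(-11)**2 = 24*121 = 2904)
L(31) + Z = 2904 - 14391 = -11487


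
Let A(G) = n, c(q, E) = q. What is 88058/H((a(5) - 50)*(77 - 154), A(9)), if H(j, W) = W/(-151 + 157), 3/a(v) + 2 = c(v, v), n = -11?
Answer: -528348/11 ≈ -48032.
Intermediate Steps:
a(v) = 3/(-2 + v)
A(G) = -11
H(j, W) = W/6
88058/H((a(5) - 50)*(77 - 154), A(9)) = 88058/(((⅙)*(-11))) = 88058/(-11/6) = 88058*(-6/11) = -528348/11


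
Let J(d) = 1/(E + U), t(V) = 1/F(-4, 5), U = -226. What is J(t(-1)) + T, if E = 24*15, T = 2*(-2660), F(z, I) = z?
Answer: -712879/134 ≈ -5320.0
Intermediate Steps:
t(V) = -¼ (t(V) = 1/(-4) = -¼)
T = -5320
E = 360
J(d) = 1/134 (J(d) = 1/(360 - 226) = 1/134)
J(t(-1)) + T = 1/134 - 5320 = -712879/134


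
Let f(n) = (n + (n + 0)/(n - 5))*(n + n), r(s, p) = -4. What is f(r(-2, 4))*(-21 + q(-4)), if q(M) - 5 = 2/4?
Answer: -3968/9 ≈ -440.89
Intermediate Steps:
f(n) = 2*n*(n + n/(-5 + n)) (f(n) = (n + n/(-5 + n))*(2*n) = 2*n*(n + n/(-5 + n)))
q(M) = 11/2 (q(M) = 5 + 2/4 = 5 + 2*(1/4) = 5 + 1/2 = 11/2)
f(r(-2, 4))*(-21 + q(-4)) = (2*(-4)**2*(-4 - 4)/(-5 - 4))*(-21 + 11/2) = (2*16*(-8)/(-9))*(-31/2) = (2*16*(-1/9)*(-8))*(-31/2) = (256/9)*(-31/2) = -3968/9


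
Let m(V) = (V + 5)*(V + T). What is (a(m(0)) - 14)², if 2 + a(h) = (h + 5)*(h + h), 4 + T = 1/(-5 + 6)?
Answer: 80656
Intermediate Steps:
T = -3 (T = -4 + 1/(-5 + 6) = -4 + 1/1 = -4 + 1 = -3)
m(V) = (-3 + V)*(5 + V) (m(V) = (V + 5)*(V - 3) = (5 + V)*(-3 + V) = (-3 + V)*(5 + V))
a(h) = -2 + 2*h*(5 + h) (a(h) = -2 + (h + 5)*(h + h) = -2 + (5 + h)*(2*h) = -2 + 2*h*(5 + h))
(a(m(0)) - 14)² = ((-2 + 2*(-15 + 0² + 2*0)² + 10*(-15 + 0² + 2*0)) - 14)² = ((-2 + 2*(-15 + 0 + 0)² + 10*(-15 + 0 + 0)) - 14)² = ((-2 + 2*(-15)² + 10*(-15)) - 14)² = ((-2 + 2*225 - 150) - 14)² = ((-2 + 450 - 150) - 14)² = (298 - 14)² = 284² = 80656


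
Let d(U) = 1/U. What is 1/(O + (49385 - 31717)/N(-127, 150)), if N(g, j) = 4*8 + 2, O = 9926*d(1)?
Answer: 17/177576 ≈ 9.5734e-5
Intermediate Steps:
O = 9926 (O = 9926/1 = 9926*1 = 9926)
N(g, j) = 34 (N(g, j) = 32 + 2 = 34)
1/(O + (49385 - 31717)/N(-127, 150)) = 1/(9926 + (49385 - 31717)/34) = 1/(9926 + 17668*(1/34)) = 1/(9926 + 8834/17) = 1/(177576/17) = 17/177576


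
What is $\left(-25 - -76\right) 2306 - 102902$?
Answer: $14704$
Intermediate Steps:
$\left(-25 - -76\right) 2306 - 102902 = \left(-25 + 76\right) 2306 - 102902 = 51 \cdot 2306 - 102902 = 117606 - 102902 = 14704$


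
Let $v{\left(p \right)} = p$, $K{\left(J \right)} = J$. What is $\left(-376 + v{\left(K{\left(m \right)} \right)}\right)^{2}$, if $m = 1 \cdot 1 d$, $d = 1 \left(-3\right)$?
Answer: $143641$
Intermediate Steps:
$d = -3$
$m = -3$ ($m = 1 \cdot 1 \left(-3\right) = 1 \left(-3\right) = -3$)
$\left(-376 + v{\left(K{\left(m \right)} \right)}\right)^{2} = \left(-376 - 3\right)^{2} = \left(-379\right)^{2} = 143641$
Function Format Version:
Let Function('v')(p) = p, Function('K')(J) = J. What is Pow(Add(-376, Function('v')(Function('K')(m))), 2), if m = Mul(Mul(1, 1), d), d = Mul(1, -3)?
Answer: 143641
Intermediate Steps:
d = -3
m = -3 (m = Mul(Mul(1, 1), -3) = Mul(1, -3) = -3)
Pow(Add(-376, Function('v')(Function('K')(m))), 2) = Pow(Add(-376, -3), 2) = Pow(-379, 2) = 143641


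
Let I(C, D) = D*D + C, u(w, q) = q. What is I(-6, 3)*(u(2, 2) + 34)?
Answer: 108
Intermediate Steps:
I(C, D) = C + D**2 (I(C, D) = D**2 + C = C + D**2)
I(-6, 3)*(u(2, 2) + 34) = (-6 + 3**2)*(2 + 34) = (-6 + 9)*36 = 3*36 = 108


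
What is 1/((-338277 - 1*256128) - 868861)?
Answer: -1/1463266 ≈ -6.8340e-7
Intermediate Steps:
1/((-338277 - 1*256128) - 868861) = 1/((-338277 - 256128) - 868861) = 1/(-594405 - 868861) = 1/(-1463266) = -1/1463266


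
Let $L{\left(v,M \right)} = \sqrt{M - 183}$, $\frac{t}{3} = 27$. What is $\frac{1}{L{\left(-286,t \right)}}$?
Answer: $- \frac{i \sqrt{102}}{102} \approx - 0.099015 i$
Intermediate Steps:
$t = 81$ ($t = 3 \cdot 27 = 81$)
$L{\left(v,M \right)} = \sqrt{-183 + M}$
$\frac{1}{L{\left(-286,t \right)}} = \frac{1}{\sqrt{-183 + 81}} = \frac{1}{\sqrt{-102}} = \frac{1}{i \sqrt{102}} = - \frac{i \sqrt{102}}{102}$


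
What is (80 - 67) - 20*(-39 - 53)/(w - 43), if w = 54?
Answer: 1983/11 ≈ 180.27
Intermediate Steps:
(80 - 67) - 20*(-39 - 53)/(w - 43) = (80 - 67) - 20*(-39 - 53)/(54 - 43) = 13 - (-1840)/11 = 13 - 20*(-92/11) = 13 + 1840/11 = 1983/11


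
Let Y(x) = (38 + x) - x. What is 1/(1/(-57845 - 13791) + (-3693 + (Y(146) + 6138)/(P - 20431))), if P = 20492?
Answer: -4369796/15695232753 ≈ -0.00027842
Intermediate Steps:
Y(x) = 38
1/(1/(-57845 - 13791) + (-3693 + (Y(146) + 6138)/(P - 20431))) = 1/(1/(-57845 - 13791) + (-3693 + (38 + 6138)/(20492 - 20431))) = 1/(1/(-71636) + (-3693 + 6176/61)) = 1/(-1/71636 + (-3693 + 6176*(1/61))) = 1/(-1/71636 + (-3693 + 6176/61)) = 1/(-1/71636 - 219097/61) = 1/(-15695232753/4369796) = -4369796/15695232753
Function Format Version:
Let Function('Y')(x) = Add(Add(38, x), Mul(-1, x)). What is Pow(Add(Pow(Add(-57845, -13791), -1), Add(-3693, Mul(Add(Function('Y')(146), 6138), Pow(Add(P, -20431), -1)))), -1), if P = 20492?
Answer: Rational(-4369796, 15695232753) ≈ -0.00027842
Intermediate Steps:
Function('Y')(x) = 38
Pow(Add(Pow(Add(-57845, -13791), -1), Add(-3693, Mul(Add(Function('Y')(146), 6138), Pow(Add(P, -20431), -1)))), -1) = Pow(Add(Pow(Add(-57845, -13791), -1), Add(-3693, Mul(Add(38, 6138), Pow(Add(20492, -20431), -1)))), -1) = Pow(Add(Pow(-71636, -1), Add(-3693, Mul(6176, Pow(61, -1)))), -1) = Pow(Add(Rational(-1, 71636), Add(-3693, Mul(6176, Rational(1, 61)))), -1) = Pow(Add(Rational(-1, 71636), Add(-3693, Rational(6176, 61))), -1) = Pow(Add(Rational(-1, 71636), Rational(-219097, 61)), -1) = Pow(Rational(-15695232753, 4369796), -1) = Rational(-4369796, 15695232753)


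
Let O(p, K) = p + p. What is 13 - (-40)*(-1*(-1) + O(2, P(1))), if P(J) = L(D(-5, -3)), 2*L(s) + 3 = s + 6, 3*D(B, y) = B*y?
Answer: 213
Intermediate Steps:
D(B, y) = B*y/3 (D(B, y) = (B*y)/3 = B*y/3)
L(s) = 3/2 + s/2 (L(s) = -3/2 + (s + 6)/2 = -3/2 + (6 + s)/2 = -3/2 + (3 + s/2) = 3/2 + s/2)
P(J) = 4 (P(J) = 3/2 + ((1/3)*(-5)*(-3))/2 = 3/2 + (1/2)*5 = 3/2 + 5/2 = 4)
O(p, K) = 2*p
13 - (-40)*(-1*(-1) + O(2, P(1))) = 13 - (-40)*(-1*(-1) + 2*2) = 13 - (-40)*(1 + 4) = 13 - (-40)*5 = 13 - 20*(-10) = 13 + 200 = 213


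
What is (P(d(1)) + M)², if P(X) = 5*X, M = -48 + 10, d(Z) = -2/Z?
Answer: 2304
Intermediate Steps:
M = -38
(P(d(1)) + M)² = (5*(-2/1) - 38)² = (5*(-2*1) - 38)² = (5*(-2) - 38)² = (-10 - 38)² = (-48)² = 2304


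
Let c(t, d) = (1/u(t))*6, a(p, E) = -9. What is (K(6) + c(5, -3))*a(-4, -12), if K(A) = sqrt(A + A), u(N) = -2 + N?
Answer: -18 - 18*sqrt(3) ≈ -49.177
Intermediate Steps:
K(A) = sqrt(2)*sqrt(A) (K(A) = sqrt(2*A) = sqrt(2)*sqrt(A))
c(t, d) = 6/(-2 + t) (c(t, d) = (1/(-2 + t))*6 = 6/(-2 + t))
(K(6) + c(5, -3))*a(-4, -12) = (sqrt(2)*sqrt(6) + 6/(-2 + 5))*(-9) = (2*sqrt(3) + 6/3)*(-9) = (2*sqrt(3) + 6*(1/3))*(-9) = (2*sqrt(3) + 2)*(-9) = (2 + 2*sqrt(3))*(-9) = -18 - 18*sqrt(3)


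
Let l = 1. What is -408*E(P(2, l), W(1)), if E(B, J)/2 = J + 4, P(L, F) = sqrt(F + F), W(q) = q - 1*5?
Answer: 0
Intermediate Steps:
W(q) = -5 + q (W(q) = q - 5 = -5 + q)
P(L, F) = sqrt(2)*sqrt(F) (P(L, F) = sqrt(2*F) = sqrt(2)*sqrt(F))
E(B, J) = 8 + 2*J (E(B, J) = 2*(J + 4) = 2*(4 + J) = 8 + 2*J)
-408*E(P(2, l), W(1)) = -408*(8 + 2*(-5 + 1)) = -408*(8 + 2*(-4)) = -408*(8 - 8) = -408*0 = 0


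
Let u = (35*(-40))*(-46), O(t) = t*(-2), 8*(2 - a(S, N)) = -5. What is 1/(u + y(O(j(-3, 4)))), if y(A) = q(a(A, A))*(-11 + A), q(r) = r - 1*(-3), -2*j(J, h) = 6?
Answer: 8/514975 ≈ 1.5535e-5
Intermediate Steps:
a(S, N) = 21/8 (a(S, N) = 2 - ⅛*(-5) = 2 + 5/8 = 21/8)
j(J, h) = -3 (j(J, h) = -½*6 = -3)
O(t) = -2*t
q(r) = 3 + r (q(r) = r + 3 = 3 + r)
y(A) = -495/8 + 45*A/8 (y(A) = (3 + 21/8)*(-11 + A) = 45*(-11 + A)/8 = -495/8 + 45*A/8)
u = 64400 (u = -1400*(-46) = 64400)
1/(u + y(O(j(-3, 4)))) = 1/(64400 + (-495/8 + 45*(-2*(-3))/8)) = 1/(64400 + (-495/8 + (45/8)*6)) = 1/(64400 + (-495/8 + 135/4)) = 1/(64400 - 225/8) = 1/(514975/8) = 8/514975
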